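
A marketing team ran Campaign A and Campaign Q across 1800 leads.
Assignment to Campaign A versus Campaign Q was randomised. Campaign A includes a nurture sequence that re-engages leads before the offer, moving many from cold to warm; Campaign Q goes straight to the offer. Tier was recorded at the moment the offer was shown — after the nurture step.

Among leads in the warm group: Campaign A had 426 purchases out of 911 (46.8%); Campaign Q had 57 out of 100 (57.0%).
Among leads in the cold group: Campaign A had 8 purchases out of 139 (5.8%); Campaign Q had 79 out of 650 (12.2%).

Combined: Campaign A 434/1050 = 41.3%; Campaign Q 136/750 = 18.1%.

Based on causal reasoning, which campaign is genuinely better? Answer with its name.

Campaign A

The engagement tier-specific comparison favours Campaign Q throughout, but the pooled figures favour Campaign A. The question is whether to condition on engagement tier.
Engagement tier is recorded after the campaign and is itself shifted by it — it sits on the causal path from campaign to outcome. Conditioning on a mediator would strip out part of the effect we want; the pooled comparison gives the total causal effect.
Pooled: Campaign A 41.3% vs Campaign Q 18.1%; Campaign A is higher overall.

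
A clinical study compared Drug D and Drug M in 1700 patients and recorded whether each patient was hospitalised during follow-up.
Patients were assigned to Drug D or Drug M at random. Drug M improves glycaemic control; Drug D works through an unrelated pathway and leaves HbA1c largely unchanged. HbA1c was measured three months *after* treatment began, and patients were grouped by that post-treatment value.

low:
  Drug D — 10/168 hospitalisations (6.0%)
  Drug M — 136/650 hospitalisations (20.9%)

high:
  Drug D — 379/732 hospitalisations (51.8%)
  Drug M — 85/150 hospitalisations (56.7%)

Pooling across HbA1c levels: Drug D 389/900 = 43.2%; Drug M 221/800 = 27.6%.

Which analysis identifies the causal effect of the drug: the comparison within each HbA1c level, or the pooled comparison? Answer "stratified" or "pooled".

The HbA1c-specific comparison favours Drug D throughout, but the pooled figures favour Drug M. The question is whether to condition on HbA1c.
HbA1c here is a post-treatment variable shaped by the drug; conditioning on it would introduce bias rather than remove it. The overall comparison is the causal one.
Pooled: Drug D 43.2% vs Drug M 27.6%; Drug M is lower overall.

pooled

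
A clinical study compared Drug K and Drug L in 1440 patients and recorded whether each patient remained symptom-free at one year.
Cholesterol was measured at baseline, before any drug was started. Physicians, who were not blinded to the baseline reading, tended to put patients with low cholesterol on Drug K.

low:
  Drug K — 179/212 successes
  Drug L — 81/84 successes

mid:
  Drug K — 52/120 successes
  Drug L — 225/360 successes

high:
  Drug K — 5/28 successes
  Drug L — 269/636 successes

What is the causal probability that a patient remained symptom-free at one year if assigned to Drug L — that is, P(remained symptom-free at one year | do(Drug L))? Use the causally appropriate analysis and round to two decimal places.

Here cholesterol is a common cause — it drives both which drug a case falls under and the outcome. The crude comparison mixes populations; the stratum-specific rates are the causally relevant ones.
Standardising Drug L to the population cholesterol mix: 0.206·81/84 + 0.333·225/360 + 0.461·269/636 = 0.602.

0.60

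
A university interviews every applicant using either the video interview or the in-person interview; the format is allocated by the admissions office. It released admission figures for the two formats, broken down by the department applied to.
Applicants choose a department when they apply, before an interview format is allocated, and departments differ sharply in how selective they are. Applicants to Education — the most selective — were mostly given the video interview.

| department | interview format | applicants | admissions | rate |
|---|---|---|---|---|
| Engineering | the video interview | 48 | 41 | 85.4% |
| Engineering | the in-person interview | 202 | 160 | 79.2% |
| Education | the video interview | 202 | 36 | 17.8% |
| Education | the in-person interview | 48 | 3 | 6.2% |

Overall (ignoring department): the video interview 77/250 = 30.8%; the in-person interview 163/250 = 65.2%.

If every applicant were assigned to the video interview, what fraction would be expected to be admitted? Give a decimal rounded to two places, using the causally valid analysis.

Within every department level the video interview has the higher rate, yet pooled the in-person interview does — Simpson's reversal.
Department is set before the interview format has any effect — it is not caused by the interview format — and it independently drives the outcome. That makes it a confounder, so the causal comparison is within department levels.
Standardising the video interview to the population department mix: 0.500·41/48 + 0.500·36/202 = 0.516.

0.52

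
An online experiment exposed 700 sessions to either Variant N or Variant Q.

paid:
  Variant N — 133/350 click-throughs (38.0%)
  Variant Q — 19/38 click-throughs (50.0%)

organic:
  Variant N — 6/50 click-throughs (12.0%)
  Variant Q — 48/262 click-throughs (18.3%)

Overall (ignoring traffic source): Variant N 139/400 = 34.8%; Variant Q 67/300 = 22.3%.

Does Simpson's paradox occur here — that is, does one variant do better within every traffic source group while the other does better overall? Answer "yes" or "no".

Within each traffic source level (paid 38.0% vs 50.0%; organic 12.0% vs 18.3%), Variant Q has the higher rate every time. Pooled: 34.8% vs 22.3% — Variant N has the higher rate overall. The two comparisons disagree.

yes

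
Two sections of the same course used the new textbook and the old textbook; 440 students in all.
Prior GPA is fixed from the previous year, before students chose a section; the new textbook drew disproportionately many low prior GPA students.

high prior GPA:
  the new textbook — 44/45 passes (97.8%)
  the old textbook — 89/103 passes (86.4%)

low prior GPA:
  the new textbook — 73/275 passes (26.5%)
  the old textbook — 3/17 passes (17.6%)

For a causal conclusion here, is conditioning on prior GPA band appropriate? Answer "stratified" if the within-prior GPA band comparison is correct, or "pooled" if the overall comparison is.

stratified

Here prior GPA band is a common cause — it drives both which teaching method a case falls under and the outcome. The crude comparison mixes populations; the stratum-specific rates are the causally relevant ones.
Within each level — high prior GPA: 97.8% vs 86.4%; low prior GPA: 26.5% vs 17.6% — the new textbook is higher every time.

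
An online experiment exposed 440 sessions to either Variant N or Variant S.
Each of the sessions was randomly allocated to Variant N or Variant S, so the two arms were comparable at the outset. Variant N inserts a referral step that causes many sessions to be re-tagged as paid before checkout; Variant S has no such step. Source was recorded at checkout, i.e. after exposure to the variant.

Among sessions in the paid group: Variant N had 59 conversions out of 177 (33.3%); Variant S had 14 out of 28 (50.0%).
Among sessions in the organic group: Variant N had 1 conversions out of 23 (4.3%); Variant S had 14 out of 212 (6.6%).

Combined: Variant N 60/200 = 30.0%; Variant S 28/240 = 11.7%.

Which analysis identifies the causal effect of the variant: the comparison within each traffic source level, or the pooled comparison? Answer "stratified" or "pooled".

The stratified and pooled comparisons disagree (Variant S wins within each traffic source; Variant N wins overall), so the answer turns on the causal role of traffic source.
The distribution of traffic source is itself part of what the variant does — it is an intermediate outcome. Holding it fixed would remove that part of the effect; the total effect is the pooled difference.
Pooled: Variant N 30.0% vs Variant S 11.7%; Variant N is higher overall.

pooled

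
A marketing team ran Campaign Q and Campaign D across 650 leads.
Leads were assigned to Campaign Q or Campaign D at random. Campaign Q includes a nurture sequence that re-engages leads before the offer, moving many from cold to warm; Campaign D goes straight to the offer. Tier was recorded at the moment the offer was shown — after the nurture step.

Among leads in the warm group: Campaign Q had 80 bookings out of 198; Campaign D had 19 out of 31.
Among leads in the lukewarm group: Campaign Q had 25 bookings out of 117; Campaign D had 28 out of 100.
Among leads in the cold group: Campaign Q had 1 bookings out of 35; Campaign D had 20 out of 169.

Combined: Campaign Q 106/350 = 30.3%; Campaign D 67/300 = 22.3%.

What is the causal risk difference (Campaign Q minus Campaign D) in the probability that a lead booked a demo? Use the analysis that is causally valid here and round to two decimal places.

+0.08

The distribution of engagement tier is itself part of what the campaign does — it is an intermediate outcome. Holding it fixed would remove that part of the effect; the total effect is the pooled difference.
The causal difference is the pooled difference: 0.303 − 0.223 = +0.080.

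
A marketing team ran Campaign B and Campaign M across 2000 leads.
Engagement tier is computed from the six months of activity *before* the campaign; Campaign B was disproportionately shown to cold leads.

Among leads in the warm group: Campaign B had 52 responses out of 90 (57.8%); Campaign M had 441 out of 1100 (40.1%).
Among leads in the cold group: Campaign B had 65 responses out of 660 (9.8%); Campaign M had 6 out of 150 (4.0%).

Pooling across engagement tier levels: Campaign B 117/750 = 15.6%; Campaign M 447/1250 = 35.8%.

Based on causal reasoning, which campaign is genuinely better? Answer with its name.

Campaign B

Within every engagement tier level Campaign B has the higher rate, yet pooled Campaign M does — Simpson's reversal.
Since engagement tier is a pre-existing factor (not a product of the campaign) and it affects the outcome on its own, it is a confounder. The stratified rates, not the pooled rate, identify the causal effect.
Within each level — warm: 57.8% vs 40.1%; cold: 9.8% vs 4.0% — Campaign B is higher every time.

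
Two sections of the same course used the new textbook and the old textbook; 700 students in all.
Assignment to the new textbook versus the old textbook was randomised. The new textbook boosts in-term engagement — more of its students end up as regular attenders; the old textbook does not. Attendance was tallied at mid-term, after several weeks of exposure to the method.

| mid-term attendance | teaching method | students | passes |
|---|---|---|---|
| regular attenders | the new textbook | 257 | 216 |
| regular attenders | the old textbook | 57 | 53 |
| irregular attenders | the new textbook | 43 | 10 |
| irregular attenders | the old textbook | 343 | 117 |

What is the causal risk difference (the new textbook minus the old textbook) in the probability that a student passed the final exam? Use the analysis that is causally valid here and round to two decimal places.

+0.33

Because the teaching method influences mid-term attendance, mid-term attendance is a post-treatment mediator, not a confounder. Stratifying on it would bias the estimate; the causal effect is the crude pooled difference.
The causal difference is the pooled difference: 0.753 − 0.425 = +0.328.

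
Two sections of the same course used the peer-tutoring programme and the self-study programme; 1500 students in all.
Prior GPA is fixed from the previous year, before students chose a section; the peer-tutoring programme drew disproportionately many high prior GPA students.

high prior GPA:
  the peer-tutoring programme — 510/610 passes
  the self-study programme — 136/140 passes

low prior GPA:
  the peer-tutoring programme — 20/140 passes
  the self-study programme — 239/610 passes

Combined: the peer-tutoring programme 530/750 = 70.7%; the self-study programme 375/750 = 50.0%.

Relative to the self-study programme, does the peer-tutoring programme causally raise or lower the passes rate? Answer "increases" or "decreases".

Prior GPA band is set before the teaching method has any effect — it is not caused by the teaching method — and it independently drives the outcome. That makes it a confounder, so the causal comparison is within prior GPA band levels.
Within each level — high prior GPA: 83.6% vs 97.1%; low prior GPA: 14.3% vs 39.2% — the self-study programme is higher every time.

decreases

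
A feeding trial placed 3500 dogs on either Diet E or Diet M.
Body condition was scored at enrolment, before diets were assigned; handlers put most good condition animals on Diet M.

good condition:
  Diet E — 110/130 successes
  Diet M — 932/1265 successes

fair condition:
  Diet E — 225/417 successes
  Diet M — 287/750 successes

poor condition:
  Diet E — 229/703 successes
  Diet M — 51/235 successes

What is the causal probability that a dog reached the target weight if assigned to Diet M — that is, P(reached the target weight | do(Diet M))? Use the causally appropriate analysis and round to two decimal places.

0.48

Since starting body condition is a pre-existing factor (not a product of the diet) and it affects the outcome on its own, it is a confounder. The stratified rates, not the pooled rate, identify the causal effect.
Standardising Diet M to the population starting body condition mix: 0.399·932/1265 + 0.333·287/750 + 0.268·51/235 = 0.479.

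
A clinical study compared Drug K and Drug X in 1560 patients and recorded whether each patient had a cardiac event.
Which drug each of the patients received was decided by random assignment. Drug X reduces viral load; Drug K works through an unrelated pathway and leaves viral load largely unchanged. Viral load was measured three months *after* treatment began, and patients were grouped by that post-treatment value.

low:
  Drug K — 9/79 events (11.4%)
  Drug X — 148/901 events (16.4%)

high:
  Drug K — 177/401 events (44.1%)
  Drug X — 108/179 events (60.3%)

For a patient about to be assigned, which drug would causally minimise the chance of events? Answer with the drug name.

Viral load is downstream of the drug. One should not condition on a consequence of treatment, so the overall rates are the right comparison.
Pooled: Drug K 38.8% vs Drug X 23.7%; Drug X is lower overall.

Drug X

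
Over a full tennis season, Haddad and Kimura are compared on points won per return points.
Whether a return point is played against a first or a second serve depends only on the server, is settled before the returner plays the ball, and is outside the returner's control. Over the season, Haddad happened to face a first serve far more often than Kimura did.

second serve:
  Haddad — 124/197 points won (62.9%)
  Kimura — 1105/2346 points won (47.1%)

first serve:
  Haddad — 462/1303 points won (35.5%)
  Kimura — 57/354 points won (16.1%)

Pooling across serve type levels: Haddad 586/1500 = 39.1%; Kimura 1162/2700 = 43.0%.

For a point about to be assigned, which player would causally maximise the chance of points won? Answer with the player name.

Haddad

Nothing the player does changes serve type; the imbalance is an allocation artefact. With serve type also predicting the outcome, the pooled figure is confounded, and the within-stratum comparison is the causal one.
Within each level — second serve: 62.9% vs 47.1%; first serve: 35.5% vs 16.1% — Haddad is higher every time.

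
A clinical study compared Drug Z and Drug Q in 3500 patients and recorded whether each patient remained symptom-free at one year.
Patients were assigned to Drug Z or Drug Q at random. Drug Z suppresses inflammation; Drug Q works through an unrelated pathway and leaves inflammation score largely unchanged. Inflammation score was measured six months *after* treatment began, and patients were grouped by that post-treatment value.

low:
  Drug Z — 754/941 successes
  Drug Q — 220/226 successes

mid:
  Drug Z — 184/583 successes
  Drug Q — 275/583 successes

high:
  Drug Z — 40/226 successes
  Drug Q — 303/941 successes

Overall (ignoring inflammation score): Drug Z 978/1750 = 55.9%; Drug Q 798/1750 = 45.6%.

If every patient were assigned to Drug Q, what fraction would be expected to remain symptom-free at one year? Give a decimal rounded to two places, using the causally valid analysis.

Drug Q is higher inside every inflammation score stratum but Drug Z is higher in aggregate. Whether to stratify depends on how inflammation score relates to the drug.
Inflammation score is downstream of the drug. One should not condition on a consequence of treatment, so the overall rates are the right comparison.
So P(outcome | do(Drug Q)) is just the pooled rate for Drug Q: 798/1750 = 0.456.

0.46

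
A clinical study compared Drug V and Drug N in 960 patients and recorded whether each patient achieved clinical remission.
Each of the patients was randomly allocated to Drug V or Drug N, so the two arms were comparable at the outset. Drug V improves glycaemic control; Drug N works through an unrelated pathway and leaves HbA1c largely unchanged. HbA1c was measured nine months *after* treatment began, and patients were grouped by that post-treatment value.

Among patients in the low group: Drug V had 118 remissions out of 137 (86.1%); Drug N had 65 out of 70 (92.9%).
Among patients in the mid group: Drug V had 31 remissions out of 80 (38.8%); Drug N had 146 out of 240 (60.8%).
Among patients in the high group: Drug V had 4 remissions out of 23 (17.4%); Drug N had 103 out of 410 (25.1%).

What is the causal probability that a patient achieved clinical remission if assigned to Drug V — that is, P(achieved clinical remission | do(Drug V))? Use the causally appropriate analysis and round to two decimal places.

0.64

HbA1c here is a post-treatment variable shaped by the drug; conditioning on it would introduce bias rather than remove it. The overall comparison is the causal one.
So P(outcome | do(Drug V)) is just the pooled rate for Drug V: 153/240 = 0.637.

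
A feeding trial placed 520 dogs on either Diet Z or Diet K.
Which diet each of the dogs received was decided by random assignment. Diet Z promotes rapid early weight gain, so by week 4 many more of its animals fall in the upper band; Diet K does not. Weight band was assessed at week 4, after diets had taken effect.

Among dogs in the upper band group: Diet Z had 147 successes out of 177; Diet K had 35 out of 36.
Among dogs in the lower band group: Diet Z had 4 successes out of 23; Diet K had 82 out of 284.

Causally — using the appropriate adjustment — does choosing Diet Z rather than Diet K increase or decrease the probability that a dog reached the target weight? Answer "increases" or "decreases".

The stratified and pooled comparisons disagree (Diet K wins within each week-4 weight band; Diet Z wins overall), so the answer turns on the causal role of week-4 weight band.
Stratifying would compare diets among dogs the diets themselves sorted into week-4 weight band groups — a form of selection on an intermediate. The unconditioned pooled rates give the total causal effect.
Pooled: Diet Z 75.5% vs Diet K 36.6%; Diet Z is higher overall.

increases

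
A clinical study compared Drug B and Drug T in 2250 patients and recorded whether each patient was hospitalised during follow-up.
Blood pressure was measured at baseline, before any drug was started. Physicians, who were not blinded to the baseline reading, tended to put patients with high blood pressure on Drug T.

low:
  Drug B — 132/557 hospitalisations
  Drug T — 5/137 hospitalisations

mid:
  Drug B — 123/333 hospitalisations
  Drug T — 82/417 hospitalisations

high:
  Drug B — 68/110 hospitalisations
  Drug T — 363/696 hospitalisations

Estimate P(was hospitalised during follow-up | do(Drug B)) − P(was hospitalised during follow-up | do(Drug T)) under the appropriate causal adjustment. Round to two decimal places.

+0.15

Within every blood pressure level Drug T has the lower rate, yet pooled Drug B does — Simpson's reversal.
Blood pressure satisfies the back-door criterion: it is not a descendant of the drug, and it blocks the spurious path from drug to outcome. Adjusting for it (i.e., using the within-blood pressure rates) gives the causal effect.
Adjusting over the population distribution of blood pressure: 0.308·(0.237−0.036) + 0.333·(0.369−0.197) + 0.358·(0.618−0.522) = +0.154.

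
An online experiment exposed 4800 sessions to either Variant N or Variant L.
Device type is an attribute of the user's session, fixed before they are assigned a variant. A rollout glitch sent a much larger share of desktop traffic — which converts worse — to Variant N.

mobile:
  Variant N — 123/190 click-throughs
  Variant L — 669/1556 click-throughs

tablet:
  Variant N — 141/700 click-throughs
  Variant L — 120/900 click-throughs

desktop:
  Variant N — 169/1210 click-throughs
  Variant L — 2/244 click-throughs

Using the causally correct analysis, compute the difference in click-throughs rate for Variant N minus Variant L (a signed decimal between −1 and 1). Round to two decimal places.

Variant N is higher inside every device type stratum but Variant L is higher in aggregate. Whether to stratify depends on how device type relates to the variant.
Nothing the variant does changes device type; the imbalance is an allocation artefact. With device type also predicting the outcome, the pooled figure is confounded, and the within-stratum comparison is the causal one.
Adjusting over the population distribution of device type: 0.364·(0.647−0.430) + 0.333·(0.201−0.133) + 0.303·(0.140−0.008) = +0.142.

+0.14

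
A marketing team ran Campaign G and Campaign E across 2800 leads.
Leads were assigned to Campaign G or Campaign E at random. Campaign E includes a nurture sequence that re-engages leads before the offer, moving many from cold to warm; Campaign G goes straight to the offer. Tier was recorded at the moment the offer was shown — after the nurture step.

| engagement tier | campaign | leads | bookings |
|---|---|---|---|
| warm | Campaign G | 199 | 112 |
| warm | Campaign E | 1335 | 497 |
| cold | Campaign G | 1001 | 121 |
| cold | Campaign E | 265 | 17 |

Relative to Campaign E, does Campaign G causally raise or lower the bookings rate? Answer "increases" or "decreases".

Campaign G is higher inside every engagement tier stratum but Campaign E is higher in aggregate. Whether to stratify depends on how engagement tier relates to the campaign.
Engagement tier here is a post-treatment variable shaped by the campaign; conditioning on it would introduce bias rather than remove it. The overall comparison is the causal one.
Pooled: Campaign G 19.4% vs Campaign E 32.1%; Campaign E is higher overall.

decreases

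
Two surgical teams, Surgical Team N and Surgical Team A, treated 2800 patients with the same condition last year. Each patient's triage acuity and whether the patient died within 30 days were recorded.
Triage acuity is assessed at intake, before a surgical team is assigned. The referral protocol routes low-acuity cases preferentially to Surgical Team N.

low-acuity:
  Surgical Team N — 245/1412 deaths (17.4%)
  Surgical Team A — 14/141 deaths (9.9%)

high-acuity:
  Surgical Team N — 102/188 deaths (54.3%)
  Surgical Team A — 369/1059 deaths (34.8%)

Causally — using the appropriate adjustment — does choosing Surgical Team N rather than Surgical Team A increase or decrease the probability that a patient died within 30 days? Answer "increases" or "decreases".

increases

Since triage acuity is a pre-existing factor (not a product of the surgical team) and it affects the outcome on its own, it is a confounder. The stratified rates, not the pooled rate, identify the causal effect.
Within each level — low-acuity: 17.4% vs 9.9%; high-acuity: 54.3% vs 34.8% — Surgical Team A is lower every time.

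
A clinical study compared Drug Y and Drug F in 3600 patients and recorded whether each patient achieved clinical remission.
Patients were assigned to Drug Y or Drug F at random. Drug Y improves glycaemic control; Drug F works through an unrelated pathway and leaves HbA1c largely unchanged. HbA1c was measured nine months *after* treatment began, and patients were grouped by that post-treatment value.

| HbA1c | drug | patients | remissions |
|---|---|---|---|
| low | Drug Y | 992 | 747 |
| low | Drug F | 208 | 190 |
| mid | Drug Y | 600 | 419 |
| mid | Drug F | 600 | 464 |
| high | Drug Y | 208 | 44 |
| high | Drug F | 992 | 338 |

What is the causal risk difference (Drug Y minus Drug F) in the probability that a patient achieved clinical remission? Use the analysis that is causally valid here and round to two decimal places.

+0.12

The stratified and pooled comparisons disagree (Drug F wins within each HbA1c; Drug Y wins overall), so the answer turns on the causal role of HbA1c.
HbA1c lies on the pathway drug → HbA1c → outcome, so adjusting for it blocks the indirect effect. For the total causal effect of drug, use the unadjusted pooled rates.
The causal difference is the pooled difference: 0.672 − 0.551 = +0.121.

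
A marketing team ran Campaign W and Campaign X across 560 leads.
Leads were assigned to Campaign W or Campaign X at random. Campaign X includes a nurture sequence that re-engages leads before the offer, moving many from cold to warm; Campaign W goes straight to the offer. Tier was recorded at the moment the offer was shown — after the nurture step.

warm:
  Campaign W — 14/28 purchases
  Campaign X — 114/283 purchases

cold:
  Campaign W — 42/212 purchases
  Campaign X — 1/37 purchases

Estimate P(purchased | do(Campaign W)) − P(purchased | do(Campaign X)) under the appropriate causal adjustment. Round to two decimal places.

-0.13

The engagement tier-specific comparison favours Campaign W throughout, but the pooled figures favour Campaign X. The question is whether to condition on engagement tier.
Engagement tier here is a post-treatment variable shaped by the campaign; conditioning on it would introduce bias rather than remove it. The overall comparison is the causal one.
The causal difference is the pooled difference: 0.233 − 0.359 = -0.126.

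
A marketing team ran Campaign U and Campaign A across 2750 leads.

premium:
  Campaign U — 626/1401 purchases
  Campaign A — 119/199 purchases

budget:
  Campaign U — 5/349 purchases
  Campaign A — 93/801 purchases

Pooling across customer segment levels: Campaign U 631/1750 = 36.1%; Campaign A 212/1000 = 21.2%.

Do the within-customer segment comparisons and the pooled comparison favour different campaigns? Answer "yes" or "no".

yes

Within each customer segment level (premium 44.7% vs 59.8%; budget 1.4% vs 11.6%), Campaign A has the higher rate every time. Pooled: 36.1% vs 21.2% — Campaign U has the higher rate overall. The two comparisons disagree.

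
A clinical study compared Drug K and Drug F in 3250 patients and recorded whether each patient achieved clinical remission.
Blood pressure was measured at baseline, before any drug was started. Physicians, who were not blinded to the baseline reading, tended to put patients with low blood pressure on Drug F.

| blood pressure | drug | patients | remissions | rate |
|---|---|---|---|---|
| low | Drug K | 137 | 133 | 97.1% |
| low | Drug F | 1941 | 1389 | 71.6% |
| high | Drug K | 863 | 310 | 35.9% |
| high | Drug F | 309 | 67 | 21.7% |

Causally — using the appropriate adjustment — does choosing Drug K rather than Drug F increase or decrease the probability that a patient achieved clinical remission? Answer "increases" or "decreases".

increases

Blood pressure differs across drugs for reasons unrelated to any effect of the drug itself, and it separately predicts the outcome — a classic confounder. We must compare within blood pressure levels.
Within each level — low: 97.1% vs 71.6%; high: 35.9% vs 21.7% — Drug K is higher every time.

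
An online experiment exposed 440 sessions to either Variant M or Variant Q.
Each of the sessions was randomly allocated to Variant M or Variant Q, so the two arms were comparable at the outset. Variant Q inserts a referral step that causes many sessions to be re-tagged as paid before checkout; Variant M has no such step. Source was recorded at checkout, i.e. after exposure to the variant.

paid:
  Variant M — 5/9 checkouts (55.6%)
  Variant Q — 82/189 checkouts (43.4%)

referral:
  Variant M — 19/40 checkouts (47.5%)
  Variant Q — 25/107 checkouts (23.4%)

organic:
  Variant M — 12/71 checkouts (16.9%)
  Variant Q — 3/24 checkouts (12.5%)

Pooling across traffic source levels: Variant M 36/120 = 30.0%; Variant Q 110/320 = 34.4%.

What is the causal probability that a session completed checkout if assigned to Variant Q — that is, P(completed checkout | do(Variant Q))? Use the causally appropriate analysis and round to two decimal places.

Variant M is higher inside every traffic source stratum but Variant Q is higher in aggregate. Whether to stratify depends on how traffic source relates to the variant.
Because the variant influences traffic source, traffic source is a post-treatment mediator, not a confounder. Stratifying on it would bias the estimate; the causal effect is the crude pooled difference.
So P(outcome | do(Variant Q)) is just the pooled rate for Variant Q: 110/320 = 0.344.

0.34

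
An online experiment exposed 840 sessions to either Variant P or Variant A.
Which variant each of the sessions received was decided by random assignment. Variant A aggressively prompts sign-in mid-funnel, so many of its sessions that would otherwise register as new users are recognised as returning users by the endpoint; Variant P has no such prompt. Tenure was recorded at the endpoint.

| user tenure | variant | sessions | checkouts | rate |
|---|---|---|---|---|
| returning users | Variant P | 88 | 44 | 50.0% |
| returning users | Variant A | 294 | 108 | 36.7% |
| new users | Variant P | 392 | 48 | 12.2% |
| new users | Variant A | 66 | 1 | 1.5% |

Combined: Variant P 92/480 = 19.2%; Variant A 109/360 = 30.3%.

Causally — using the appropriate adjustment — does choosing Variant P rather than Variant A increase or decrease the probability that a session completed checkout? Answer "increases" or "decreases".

Within every user tenure level Variant P has the higher rate, yet pooled Variant A does — Simpson's reversal.
Because the variant influences user tenure, user tenure is a post-treatment mediator, not a confounder. Stratifying on it would bias the estimate; the causal effect is the crude pooled difference.
Pooled: Variant P 19.2% vs Variant A 30.3%; Variant A is higher overall.

decreases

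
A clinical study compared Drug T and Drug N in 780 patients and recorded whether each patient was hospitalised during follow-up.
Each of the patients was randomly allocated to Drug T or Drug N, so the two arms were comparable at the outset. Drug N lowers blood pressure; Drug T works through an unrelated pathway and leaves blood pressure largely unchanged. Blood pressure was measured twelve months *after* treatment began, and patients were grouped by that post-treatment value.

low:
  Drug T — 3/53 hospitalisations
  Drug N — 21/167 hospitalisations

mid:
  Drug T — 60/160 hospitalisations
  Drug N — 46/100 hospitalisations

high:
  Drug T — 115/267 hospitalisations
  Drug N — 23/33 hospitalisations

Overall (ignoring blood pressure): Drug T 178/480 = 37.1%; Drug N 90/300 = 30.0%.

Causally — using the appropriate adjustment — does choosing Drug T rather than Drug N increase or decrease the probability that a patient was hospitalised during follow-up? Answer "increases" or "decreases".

The distribution of blood pressure is itself part of what the drug does — it is an intermediate outcome. Holding it fixed would remove that part of the effect; the total effect is the pooled difference.
Pooled: Drug T 37.1% vs Drug N 30.0%; Drug N is lower overall.

increases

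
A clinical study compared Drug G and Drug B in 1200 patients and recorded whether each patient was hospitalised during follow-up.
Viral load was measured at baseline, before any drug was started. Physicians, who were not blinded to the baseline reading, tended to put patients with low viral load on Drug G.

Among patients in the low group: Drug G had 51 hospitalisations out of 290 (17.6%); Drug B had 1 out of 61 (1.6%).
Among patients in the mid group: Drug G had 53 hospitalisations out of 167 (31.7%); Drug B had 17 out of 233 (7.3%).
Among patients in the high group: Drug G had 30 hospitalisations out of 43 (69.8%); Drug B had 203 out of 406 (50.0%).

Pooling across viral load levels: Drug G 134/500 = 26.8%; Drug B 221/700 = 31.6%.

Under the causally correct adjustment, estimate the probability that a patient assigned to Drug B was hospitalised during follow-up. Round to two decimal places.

Viral load satisfies the back-door criterion: it is not a descendant of the drug, and it blocks the spurious path from drug to outcome. Adjusting for it (i.e., using the within-viral load rates) gives the causal effect.
Standardising Drug B to the population viral load mix: 0.292·1/61 + 0.333·17/233 + 0.374·203/406 = 0.216.

0.22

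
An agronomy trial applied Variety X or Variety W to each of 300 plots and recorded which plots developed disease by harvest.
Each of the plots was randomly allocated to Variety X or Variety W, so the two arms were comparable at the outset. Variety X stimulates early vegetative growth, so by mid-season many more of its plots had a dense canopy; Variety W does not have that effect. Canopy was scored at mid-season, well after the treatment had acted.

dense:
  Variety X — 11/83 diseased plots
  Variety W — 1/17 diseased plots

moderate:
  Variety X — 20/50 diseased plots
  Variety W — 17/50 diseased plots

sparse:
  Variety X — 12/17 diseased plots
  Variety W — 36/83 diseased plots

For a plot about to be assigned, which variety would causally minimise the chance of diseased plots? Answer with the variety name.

Stratifying would compare varietys among plots the varietys themselves sorted into mid-season canopy groups — a form of selection on an intermediate. The unconditioned pooled rates give the total causal effect.
Pooled: Variety X 28.7% vs Variety W 36.0%; Variety X is lower overall.

Variety X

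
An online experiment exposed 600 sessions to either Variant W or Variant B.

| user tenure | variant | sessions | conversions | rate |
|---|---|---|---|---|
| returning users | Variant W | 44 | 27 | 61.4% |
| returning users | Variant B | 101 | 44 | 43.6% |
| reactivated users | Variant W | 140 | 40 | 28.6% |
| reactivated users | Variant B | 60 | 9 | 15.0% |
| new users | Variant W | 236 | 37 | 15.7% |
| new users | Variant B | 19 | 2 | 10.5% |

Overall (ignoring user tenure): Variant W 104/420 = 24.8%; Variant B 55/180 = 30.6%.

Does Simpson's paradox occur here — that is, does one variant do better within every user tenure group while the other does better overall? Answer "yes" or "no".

Within each user tenure level (returning users 61.4% vs 43.6%; reactivated users 28.6% vs 15.0%; new users 15.7% vs 10.5%), Variant W has the higher rate every time. Pooled: 24.8% vs 30.6% — Variant B has the higher rate overall. The two comparisons disagree.

yes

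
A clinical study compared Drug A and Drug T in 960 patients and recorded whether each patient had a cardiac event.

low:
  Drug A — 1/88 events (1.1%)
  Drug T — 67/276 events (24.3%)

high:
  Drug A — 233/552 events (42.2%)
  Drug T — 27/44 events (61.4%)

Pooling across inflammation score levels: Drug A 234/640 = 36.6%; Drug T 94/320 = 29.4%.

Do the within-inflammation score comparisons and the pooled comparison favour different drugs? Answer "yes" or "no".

yes

Within each inflammation score level (low 1.1% vs 24.3%; high 42.2% vs 61.4%), Drug A has the lower rate every time. Pooled: 36.6% vs 29.4% — Drug T has the lower rate overall. The two comparisons disagree.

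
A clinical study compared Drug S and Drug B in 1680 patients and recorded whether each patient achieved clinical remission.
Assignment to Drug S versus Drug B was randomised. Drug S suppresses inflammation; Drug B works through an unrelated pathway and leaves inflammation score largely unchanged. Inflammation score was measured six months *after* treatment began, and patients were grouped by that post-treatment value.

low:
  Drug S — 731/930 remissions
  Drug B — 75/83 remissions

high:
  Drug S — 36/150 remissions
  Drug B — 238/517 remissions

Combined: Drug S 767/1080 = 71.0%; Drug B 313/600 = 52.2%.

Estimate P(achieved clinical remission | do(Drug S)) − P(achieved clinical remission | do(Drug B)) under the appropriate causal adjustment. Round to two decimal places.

The inflammation score-specific comparison favours Drug B throughout, but the pooled figures favour Drug S. The question is whether to condition on inflammation score.
Inflammation score is downstream of the drug. One should not condition on a consequence of treatment, so the overall rates are the right comparison.
The causal difference is the pooled difference: 0.710 − 0.522 = +0.189.

+0.19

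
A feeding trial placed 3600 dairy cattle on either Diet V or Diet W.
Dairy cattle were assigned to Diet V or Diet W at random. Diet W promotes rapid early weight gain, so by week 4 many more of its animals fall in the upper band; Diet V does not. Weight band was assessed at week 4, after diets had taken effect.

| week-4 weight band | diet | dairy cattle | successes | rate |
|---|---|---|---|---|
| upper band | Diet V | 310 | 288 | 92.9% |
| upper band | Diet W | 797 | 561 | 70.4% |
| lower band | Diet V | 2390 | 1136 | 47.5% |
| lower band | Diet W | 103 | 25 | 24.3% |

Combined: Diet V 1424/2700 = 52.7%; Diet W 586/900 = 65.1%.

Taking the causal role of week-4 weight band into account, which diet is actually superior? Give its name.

Diet W

The week-4 weight band-specific comparison favours Diet V throughout, but the pooled figures favour Diet W. The question is whether to condition on week-4 weight band.
Week-4 weight band is recorded after the diet and is itself shifted by it — it sits on the causal path from diet to outcome. Conditioning on a mediator would strip out part of the effect we want; the pooled comparison gives the total causal effect.
Pooled: Diet V 52.7% vs Diet W 65.1%; Diet W is higher overall.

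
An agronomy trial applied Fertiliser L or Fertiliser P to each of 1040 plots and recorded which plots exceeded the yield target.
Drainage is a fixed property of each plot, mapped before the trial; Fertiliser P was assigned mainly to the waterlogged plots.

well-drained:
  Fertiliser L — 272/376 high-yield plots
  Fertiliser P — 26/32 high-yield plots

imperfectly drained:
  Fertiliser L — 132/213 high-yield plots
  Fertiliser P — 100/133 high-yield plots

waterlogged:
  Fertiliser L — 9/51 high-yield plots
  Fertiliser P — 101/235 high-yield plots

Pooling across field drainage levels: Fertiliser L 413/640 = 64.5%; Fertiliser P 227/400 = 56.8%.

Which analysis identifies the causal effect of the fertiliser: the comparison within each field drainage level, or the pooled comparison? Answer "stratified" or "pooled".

stratified

The field drainage-specific comparison favours Fertiliser P throughout, but the pooled figures favour Fertiliser L. The question is whether to condition on field drainage.
Here field drainage is a common cause — it drives both which fertiliser a case falls under and the outcome. The crude comparison mixes populations; the stratum-specific rates are the causally relevant ones.
Within each level — well-drained: 72.3% vs 81.2%; imperfectly drained: 62.0% vs 75.2%; waterlogged: 17.6% vs 43.0% — Fertiliser P is higher every time.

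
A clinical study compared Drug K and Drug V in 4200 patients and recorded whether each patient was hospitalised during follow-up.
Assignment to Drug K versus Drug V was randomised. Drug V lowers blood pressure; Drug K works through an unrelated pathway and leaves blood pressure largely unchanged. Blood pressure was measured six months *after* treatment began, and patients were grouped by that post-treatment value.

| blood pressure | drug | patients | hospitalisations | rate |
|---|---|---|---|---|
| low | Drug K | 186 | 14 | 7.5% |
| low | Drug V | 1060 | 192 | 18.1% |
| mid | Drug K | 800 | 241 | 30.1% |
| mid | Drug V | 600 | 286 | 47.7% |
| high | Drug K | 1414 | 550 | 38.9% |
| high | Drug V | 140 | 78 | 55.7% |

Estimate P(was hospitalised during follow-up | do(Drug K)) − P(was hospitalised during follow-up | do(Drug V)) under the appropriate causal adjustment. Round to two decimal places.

Blood pressure lies on the pathway drug → blood pressure → outcome, so adjusting for it blocks the indirect effect. For the total causal effect of drug, use the unadjusted pooled rates.
The causal difference is the pooled difference: 0.335 − 0.309 = +0.027.

+0.03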